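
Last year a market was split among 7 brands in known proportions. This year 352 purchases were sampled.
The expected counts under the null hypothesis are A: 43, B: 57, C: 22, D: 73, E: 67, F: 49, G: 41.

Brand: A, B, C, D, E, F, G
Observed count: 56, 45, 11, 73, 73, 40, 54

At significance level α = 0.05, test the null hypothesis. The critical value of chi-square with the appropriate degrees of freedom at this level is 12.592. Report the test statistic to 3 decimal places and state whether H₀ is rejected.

18.269; reject

A: (56 − 43)²/43 = 169/43 = 3.9302
B: (45 − 57)²/57 = 144/57 = 2.5263
C: (11 − 22)²/22 = 121/22 = 5.5000
D: (73 − 73)²/73 = 0/73 = 0.0000
E: (73 − 67)²/67 = 36/67 = 0.5373
F: (40 − 49)²/49 = 81/49 = 1.6531
G: (54 − 41)²/41 = 169/41 = 4.1220
Sum = 18.269
df = 6. Since 18.269 > 12.592, we reject H₀.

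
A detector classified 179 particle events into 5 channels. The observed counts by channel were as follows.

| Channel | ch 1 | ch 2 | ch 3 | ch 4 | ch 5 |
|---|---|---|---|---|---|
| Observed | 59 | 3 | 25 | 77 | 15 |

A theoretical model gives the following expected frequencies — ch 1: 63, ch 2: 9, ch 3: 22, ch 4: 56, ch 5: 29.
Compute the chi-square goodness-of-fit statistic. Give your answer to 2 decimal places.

19.30

cat         O        E   (O−E)²/E
ch 1       59       63      0.254
ch 2        3        9      4.000
ch 3       25       22      0.409
ch 4       77       56      7.875
ch 5       15       29      6.759
Sum = 19.30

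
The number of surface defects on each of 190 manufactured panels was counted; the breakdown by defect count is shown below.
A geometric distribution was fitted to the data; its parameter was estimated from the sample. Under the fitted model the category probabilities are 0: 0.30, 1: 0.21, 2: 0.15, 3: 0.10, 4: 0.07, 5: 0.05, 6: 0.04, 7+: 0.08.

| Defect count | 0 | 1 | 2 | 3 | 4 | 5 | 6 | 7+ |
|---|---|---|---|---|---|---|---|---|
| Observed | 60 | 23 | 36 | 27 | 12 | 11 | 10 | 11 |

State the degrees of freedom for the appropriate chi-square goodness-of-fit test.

There are k = 8 categories and 1 parameter estimated from the data, so df = 8 − 1 − 1 = 6.

6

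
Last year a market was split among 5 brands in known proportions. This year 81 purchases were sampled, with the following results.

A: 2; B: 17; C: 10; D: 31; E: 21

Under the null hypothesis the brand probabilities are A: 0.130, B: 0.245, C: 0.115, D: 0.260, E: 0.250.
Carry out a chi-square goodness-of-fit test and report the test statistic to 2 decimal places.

Expected counts E_i = n·p_i: 81×0.130 = 10.53, 81×0.245 = 19.845, 81×0.115 = 9.315, 81×0.260 = 21.06, 81×0.250 = 20.25.
χ² = (2−10.53)²/10.53 + (17−19.845)²/19.845 + (10−9.315)²/9.315 + (31−21.06)²/21.06 + (21−20.25)²/20.25
   = 6.910 + 0.408 + 0.050 + 4.692 + 0.028
Sum = 12.09

12.09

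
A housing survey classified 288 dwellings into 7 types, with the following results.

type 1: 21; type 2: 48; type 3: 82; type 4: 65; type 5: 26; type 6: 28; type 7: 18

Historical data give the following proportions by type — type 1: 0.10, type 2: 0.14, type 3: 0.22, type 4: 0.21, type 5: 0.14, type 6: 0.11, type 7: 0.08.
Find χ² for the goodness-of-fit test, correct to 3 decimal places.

16.013

Expected counts E_i = n·p_i: 288×0.10 = 28.8, 288×0.14 = 40.32, 288×0.22 = 63.36, 288×0.21 = 60.48, 288×0.14 = 40.32, 288×0.11 = 31.68, 288×0.08 = 23.04.
type 1: (21 − 28.8)²/28.8 = 60.84/28.8 = 2.1125
type 2: (48 − 40.32)²/40.32 = 58.9824/40.32 = 1.4629
type 3: (82 − 63.36)²/63.36 = 347.4496/63.36 = 5.4837
type 4: (65 − 60.48)²/60.48 = 20.4304/60.48 = 0.3378
type 5: (26 − 40.32)²/40.32 = 205.0624/40.32 = 5.0859
type 6: (28 − 31.68)²/31.68 = 13.5424/31.68 = 0.4275
type 7: (18 − 23.04)²/23.04 = 25.4016/23.04 = 1.1025
Sum = 16.013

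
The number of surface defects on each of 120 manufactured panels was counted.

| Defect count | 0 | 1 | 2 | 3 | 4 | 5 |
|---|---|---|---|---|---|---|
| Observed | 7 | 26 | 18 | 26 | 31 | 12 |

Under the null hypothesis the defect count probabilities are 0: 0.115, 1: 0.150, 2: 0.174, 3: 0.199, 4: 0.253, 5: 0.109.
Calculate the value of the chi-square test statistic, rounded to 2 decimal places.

7.59

Expected counts E_i = n·p_i: 120×0.115 = 13.8, 120×0.150 = 18, 120×0.174 = 20.88, 120×0.199 = 23.88, 120×0.253 = 30.36, 120×0.109 = 13.08.
χ² = (7−13.8)²/13.8 + (26−18)²/18 + (18−20.88)²/20.88 + (26−23.88)²/23.88 + (31−30.36)²/30.36 + (12−13.08)²/13.08
   = 3.351 + 3.556 + 0.397 + 0.188 + 0.013 + 0.089
Sum = 7.59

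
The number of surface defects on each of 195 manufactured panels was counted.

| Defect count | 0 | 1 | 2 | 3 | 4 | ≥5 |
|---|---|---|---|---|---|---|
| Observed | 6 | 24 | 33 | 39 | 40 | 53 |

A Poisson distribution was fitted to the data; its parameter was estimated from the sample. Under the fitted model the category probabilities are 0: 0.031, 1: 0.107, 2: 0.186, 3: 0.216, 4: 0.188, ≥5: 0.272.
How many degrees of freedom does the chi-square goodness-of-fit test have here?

There are k = 6 categories and 1 parameter estimated from the data, so df = 6 − 1 − 1 = 4.

4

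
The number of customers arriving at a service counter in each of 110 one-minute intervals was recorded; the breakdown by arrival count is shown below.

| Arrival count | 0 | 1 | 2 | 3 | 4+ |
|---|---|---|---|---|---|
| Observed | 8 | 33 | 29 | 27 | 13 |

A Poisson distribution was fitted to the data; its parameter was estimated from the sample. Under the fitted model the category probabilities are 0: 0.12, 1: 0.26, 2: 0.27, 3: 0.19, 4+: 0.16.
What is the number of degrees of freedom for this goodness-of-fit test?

3

There are k = 5 categories and 1 parameter estimated from the data, so df = 5 − 1 − 1 = 3.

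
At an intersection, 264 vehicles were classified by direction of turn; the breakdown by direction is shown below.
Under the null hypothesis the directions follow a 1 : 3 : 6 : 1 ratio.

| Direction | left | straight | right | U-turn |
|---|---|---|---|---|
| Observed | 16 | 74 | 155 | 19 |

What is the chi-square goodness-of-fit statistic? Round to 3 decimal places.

4.604

Ratio total = 11. Expected counts: 264×1/11 = 24, 264×3/11 = 72, 264×6/11 = 144, 264×1/11 = 24.
χ² = (16−24)²/24 + (74−72)²/72 + (155−144)²/144 + (19−24)²/24
   = 2.6667 + 0.0556 + 0.8403 + 1.0417
Sum = 4.604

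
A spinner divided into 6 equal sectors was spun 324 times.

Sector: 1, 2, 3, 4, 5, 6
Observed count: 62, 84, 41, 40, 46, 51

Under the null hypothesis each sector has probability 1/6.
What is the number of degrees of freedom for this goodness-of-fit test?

There are k = 6 categories and no parameters were estimated from the data, so df = 6 − 1 = 5.

5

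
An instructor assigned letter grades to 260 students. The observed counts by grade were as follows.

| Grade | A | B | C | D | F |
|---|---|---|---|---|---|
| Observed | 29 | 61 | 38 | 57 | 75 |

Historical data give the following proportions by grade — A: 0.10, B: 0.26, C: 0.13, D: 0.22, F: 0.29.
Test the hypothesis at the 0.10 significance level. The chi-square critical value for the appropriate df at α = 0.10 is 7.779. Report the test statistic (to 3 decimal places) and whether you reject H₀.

1.515; do not reject

Expected counts E_i = n·p_i: 260×0.10 = 26, 260×0.26 = 67.6, 260×0.13 = 33.8, 260×0.22 = 57.2, 260×0.29 = 75.4.
A: (29 − 26)²/26 = 9/26 = 0.3462
B: (61 − 67.6)²/67.6 = 43.56/67.6 = 0.6444
C: (38 − 33.8)²/33.8 = 17.64/33.8 = 0.5219
D: (57 − 57.2)²/57.2 = 0.04/57.2 = 0.0007
F: (75 − 75.4)²/75.4 = 0.16/75.4 = 0.0021
Sum = 1.515
df = 4. Since 1.515 < 7.779, we do not reject H₀.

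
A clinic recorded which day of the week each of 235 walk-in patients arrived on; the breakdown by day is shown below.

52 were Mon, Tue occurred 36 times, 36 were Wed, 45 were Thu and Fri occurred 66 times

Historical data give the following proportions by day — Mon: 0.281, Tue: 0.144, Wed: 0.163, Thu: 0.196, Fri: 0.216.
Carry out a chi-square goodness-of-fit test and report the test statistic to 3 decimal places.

7.860

Expected counts E_i = n·p_i: 235×0.281 = 66.035, 235×0.144 = 33.84, 235×0.163 = 38.305, 235×0.196 = 46.06, 235×0.216 = 50.76.
χ² = (52−66.035)²/66.035 + (36−33.84)²/33.84 + (36−38.305)²/38.305 + (45−46.06)²/46.06 + (66−50.76)²/50.76
   = 2.9830 + 0.1379 + 0.1387 + 0.0244 + 4.5756
Sum = 7.860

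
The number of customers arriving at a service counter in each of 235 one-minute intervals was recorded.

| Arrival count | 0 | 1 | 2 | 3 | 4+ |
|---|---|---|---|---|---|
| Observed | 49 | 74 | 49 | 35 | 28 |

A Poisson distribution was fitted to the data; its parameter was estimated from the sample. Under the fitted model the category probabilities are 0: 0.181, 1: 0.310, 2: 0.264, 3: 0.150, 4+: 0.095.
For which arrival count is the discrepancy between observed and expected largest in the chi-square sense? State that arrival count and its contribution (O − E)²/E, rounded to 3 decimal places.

Expected counts E_i = n·p_i: 235×0.181 = 42.535, 235×0.310 = 72.85, 235×0.264 = 62.04, 235×0.150 = 35.25, 235×0.095 = 22.325.
0: (49 − 42.535)²/42.535 = 41.796225/42.535 = 0.9826
1: (74 − 72.85)²/72.85 = 1.3225/72.85 = 0.0182
2: (49 − 62.04)²/62.04 = 170.0416/62.04 = 2.7408
3: (35 − 35.25)²/35.25 = 0.0625/35.25 = 0.0018
4+: (28 − 22.325)²/22.325 = 32.205625/22.325 = 1.4426
The largest term is for 2: 2.741.

2, 2.741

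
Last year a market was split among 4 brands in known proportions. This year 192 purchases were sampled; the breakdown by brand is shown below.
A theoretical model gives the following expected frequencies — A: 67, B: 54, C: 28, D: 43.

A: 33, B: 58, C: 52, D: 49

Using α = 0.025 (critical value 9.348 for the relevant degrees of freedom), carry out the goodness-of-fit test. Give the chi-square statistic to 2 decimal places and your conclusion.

38.96; reject

cat         O        E   (O−E)²/E
A          33       67     17.254
B          58       54      0.296
C          52       28     20.571
D          49       43      0.837
Sum = 38.96
df = 3. Since 38.96 > 9.348, we reject H₀.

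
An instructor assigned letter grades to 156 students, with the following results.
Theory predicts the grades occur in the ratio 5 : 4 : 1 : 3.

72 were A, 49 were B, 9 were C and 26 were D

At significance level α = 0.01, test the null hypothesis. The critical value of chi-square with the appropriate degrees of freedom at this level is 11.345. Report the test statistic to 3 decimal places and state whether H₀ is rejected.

Ratio total = 13. Expected counts: 156×5/13 = 60, 156×4/13 = 48, 156×1/13 = 12, 156×3/13 = 36.
χ² = (72−60)²/60 + (49−48)²/48 + (9−12)²/12 + (26−36)²/36
   = 2.4000 + 0.0208 + 0.7500 + 2.7778
Sum = 5.949
df = 3. Since 5.949 < 11.345, we do not reject H₀.

5.949; do not reject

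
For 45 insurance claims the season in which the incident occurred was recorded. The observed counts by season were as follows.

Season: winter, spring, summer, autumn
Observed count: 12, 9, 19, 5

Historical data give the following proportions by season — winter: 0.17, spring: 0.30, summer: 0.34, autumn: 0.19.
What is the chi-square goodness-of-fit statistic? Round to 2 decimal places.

Expected counts E_i = n·p_i: 45×0.17 = 7.65, 45×0.30 = 13.5, 45×0.34 = 15.3, 45×0.19 = 8.55.
cat         O        E   (O−E)²/E
winter     12     7.65      2.474
spring      9     13.5      1.500
summer     19     15.3      0.895
autumn      5     8.55      1.474
Sum = 6.34

6.34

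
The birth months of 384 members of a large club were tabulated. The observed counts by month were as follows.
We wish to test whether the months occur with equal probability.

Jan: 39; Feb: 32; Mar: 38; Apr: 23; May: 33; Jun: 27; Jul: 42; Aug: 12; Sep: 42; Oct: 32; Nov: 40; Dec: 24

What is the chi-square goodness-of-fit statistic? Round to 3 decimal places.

Expected count for each of the 12 categories: 384/12 = 32.
χ² = (39−32)²/32 + (32−32)²/32 + (38−32)²/32 + (23−32)²/32 + (33−32)²/32 + (27−32)²/32 + (42−32)²/32 + (12−32)²/32 + (42−32)²/32 + (32−32)²/32 + (40−32)²/32 + (24−32)²/32
   = 1.5313 + 0.0000 + 1.1250 + 2.5313 + 0.0313 + 0.7813 + 3.1250 + 12.5000 + 3.1250 + 0.0000 + 2.0000 + 2.0000
Sum = 28.750

28.750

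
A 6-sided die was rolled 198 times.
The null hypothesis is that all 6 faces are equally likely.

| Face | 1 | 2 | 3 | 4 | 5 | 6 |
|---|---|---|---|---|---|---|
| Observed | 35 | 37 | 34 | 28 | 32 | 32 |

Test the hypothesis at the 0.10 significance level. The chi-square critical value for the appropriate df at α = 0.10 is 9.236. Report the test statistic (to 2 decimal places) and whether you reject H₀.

Expected count for each of the 6 categories: 198/6 = 33.
1: (35 − 33)²/33 = 4/33 = 0.121
2: (37 − 33)²/33 = 16/33 = 0.485
3: (34 − 33)²/33 = 1/33 = 0.030
4: (28 − 33)²/33 = 25/33 = 0.758
5: (32 − 33)²/33 = 1/33 = 0.030
6: (32 − 33)²/33 = 1/33 = 0.030
Sum = 1.45
df = 5. Since 1.45 < 9.236, we do not reject H₀.

1.45; do not reject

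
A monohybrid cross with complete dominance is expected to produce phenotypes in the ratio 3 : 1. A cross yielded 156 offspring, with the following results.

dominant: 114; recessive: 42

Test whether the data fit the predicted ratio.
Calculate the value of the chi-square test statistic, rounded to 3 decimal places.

Ratio total = 4. Expected counts: 156×3/4 = 117, 156×1/4 = 39.
χ² = (114−117)²/117 + (42−39)²/39
   = 0.0769 + 0.2308
Sum = 0.308

0.308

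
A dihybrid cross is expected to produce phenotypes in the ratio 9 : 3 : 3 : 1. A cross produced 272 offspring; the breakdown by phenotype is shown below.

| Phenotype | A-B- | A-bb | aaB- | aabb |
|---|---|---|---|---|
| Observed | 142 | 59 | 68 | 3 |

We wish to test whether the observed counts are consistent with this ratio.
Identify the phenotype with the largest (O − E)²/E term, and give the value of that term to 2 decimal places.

aabb, 11.53

Ratio total = 16. Expected counts: 272×9/16 = 153, 272×3/16 = 51, 272×3/16 = 51, 272×1/16 = 17.
A-B-: (142 − 153)²/153 = 121/153 = 0.791
A-bb: (59 − 51)²/51 = 64/51 = 1.255
aaB-: (68 − 51)²/51 = 289/51 = 5.667
aabb: (3 − 17)²/17 = 196/17 = 11.529
The largest term is for aabb: 11.53.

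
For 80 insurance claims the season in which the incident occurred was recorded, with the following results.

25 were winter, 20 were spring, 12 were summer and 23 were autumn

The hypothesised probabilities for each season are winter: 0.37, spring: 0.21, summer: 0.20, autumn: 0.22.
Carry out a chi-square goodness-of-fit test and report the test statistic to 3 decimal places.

Expected counts E_i = n·p_i: 80×0.37 = 29.6, 80×0.21 = 16.8, 80×0.20 = 16, 80×0.22 = 17.6.
cat         O        E   (O−E)²/E
winter     25     29.6     0.7149
spring     20     16.8     0.6095
summer     12       16     1.0000
autumn     23     17.6     1.6568
Sum = 3.981

3.981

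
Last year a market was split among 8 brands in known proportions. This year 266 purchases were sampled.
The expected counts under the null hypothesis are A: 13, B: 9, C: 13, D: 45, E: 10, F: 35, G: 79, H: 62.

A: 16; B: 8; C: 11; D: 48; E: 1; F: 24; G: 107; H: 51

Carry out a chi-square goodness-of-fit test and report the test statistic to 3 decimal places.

24.744

A: (16 − 13)²/13 = 9/13 = 0.6923
B: (8 − 9)²/9 = 1/9 = 0.1111
C: (11 − 13)²/13 = 4/13 = 0.3077
D: (48 − 45)²/45 = 9/45 = 0.2000
E: (1 − 10)²/10 = 81/10 = 8.1000
F: (24 − 35)²/35 = 121/35 = 3.4571
G: (107 − 79)²/79 = 784/79 = 9.9241
H: (51 − 62)²/62 = 121/62 = 1.9516
Sum = 24.744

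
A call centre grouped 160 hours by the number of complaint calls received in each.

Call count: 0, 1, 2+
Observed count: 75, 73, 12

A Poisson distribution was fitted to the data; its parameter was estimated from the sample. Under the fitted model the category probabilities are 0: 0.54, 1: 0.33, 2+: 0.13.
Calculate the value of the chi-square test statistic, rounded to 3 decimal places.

12.955

Expected counts E_i = n·p_i: 160×0.54 = 86.4, 160×0.33 = 52.8, 160×0.13 = 20.8.
χ² = (75−86.4)²/86.4 + (73−52.8)²/52.8 + (12−20.8)²/20.8
   = 1.5042 + 7.7280 + 3.7231
Sum = 12.955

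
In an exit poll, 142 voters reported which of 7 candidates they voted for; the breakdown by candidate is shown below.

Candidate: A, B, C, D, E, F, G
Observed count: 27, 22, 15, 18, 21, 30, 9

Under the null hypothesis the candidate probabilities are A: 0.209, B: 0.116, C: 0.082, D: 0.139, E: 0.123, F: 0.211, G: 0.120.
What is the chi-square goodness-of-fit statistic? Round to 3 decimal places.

7.726

Expected counts E_i = n·p_i: 142×0.209 = 29.678, 142×0.116 = 16.472, 142×0.082 = 11.644, 142×0.139 = 19.738, 142×0.123 = 17.466, 142×0.211 = 29.962, 142×0.120 = 17.04.
cat         O        E   (O−E)²/E
A          27   29.678     0.2416
B          22   16.472     1.8552
C          15   11.644     0.9673
D          18   19.738     0.1530
E          21   17.466     0.7151
F          30   29.962     0.0000
G           9    17.04     3.7935
Sum = 7.726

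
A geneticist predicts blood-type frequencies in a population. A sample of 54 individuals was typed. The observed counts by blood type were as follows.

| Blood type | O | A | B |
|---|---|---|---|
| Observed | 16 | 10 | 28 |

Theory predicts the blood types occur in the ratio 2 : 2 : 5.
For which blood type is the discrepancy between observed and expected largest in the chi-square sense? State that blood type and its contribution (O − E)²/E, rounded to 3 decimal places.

Ratio total = 9. Expected counts: 54×2/9 = 12, 54×2/9 = 12, 54×5/9 = 30.
O: (16 − 12)²/12 = 16/12 = 1.3333
A: (10 − 12)²/12 = 4/12 = 0.3333
B: (28 − 30)²/30 = 4/30 = 0.1333
The largest term is for O: 1.333.

O, 1.333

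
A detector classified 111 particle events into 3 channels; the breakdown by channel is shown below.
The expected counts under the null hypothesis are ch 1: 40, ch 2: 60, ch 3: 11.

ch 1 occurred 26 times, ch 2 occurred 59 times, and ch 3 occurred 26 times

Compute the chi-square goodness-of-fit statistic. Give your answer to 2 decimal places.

25.37

χ² = (26−40)²/40 + (59−60)²/60 + (26−11)²/11
   = 4.900 + 0.017 + 20.455
Sum = 25.37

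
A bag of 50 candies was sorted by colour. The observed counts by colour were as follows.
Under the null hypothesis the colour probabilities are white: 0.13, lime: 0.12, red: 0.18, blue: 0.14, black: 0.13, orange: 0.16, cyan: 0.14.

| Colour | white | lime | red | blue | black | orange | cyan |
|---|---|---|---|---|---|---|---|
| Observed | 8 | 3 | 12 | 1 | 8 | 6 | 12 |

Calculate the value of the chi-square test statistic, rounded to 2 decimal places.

12.41

Expected counts E_i = n·p_i: 50×0.13 = 6.5, 50×0.12 = 6, 50×0.18 = 9, 50×0.14 = 7, 50×0.13 = 6.5, 50×0.16 = 8, 50×0.14 = 7.
cat         O        E   (O−E)²/E
white       8      6.5      0.346
lime        3        6      1.500
red        12        9      1.000
blue        1        7      5.143
black       8      6.5      0.346
orange      6        8      0.500
cyan       12        7      3.571
Sum = 12.41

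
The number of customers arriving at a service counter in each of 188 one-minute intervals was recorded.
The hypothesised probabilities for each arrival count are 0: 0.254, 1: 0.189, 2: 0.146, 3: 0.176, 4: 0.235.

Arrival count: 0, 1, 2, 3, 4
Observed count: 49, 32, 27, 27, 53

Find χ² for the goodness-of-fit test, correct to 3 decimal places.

3.272

Expected counts E_i = n·p_i: 188×0.254 = 47.752, 188×0.189 = 35.532, 188×0.146 = 27.448, 188×0.176 = 33.088, 188×0.235 = 44.18.
χ² = (49−47.752)²/47.752 + (32−35.532)²/35.532 + (27−27.448)²/27.448 + (27−33.088)²/33.088 + (53−44.18)²/44.18
   = 0.0326 + 0.3511 + 0.0073 + 1.1202 + 1.7608
Sum = 3.272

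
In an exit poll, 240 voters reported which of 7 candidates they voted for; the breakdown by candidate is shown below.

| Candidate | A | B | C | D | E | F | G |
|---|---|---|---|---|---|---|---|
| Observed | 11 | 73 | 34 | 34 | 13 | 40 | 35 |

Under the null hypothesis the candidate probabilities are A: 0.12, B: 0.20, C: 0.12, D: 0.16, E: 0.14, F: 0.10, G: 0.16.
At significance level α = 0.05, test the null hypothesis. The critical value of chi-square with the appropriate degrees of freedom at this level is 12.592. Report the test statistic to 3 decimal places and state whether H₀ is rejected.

Expected counts E_i = n·p_i: 240×0.12 = 28.8, 240×0.20 = 48, 240×0.12 = 28.8, 240×0.16 = 38.4, 240×0.14 = 33.6, 240×0.10 = 24, 240×0.16 = 38.4.
A: (11 − 28.8)²/28.8 = 316.84/28.8 = 11.0014
B: (73 − 48)²/48 = 625/48 = 13.0208
C: (34 − 28.8)²/28.8 = 27.04/28.8 = 0.9389
D: (34 − 38.4)²/38.4 = 19.36/38.4 = 0.5042
E: (13 − 33.6)²/33.6 = 424.36/33.6 = 12.6298
F: (40 − 24)²/24 = 256/24 = 10.6667
G: (35 − 38.4)²/38.4 = 11.56/38.4 = 0.3010
Sum = 49.063
df = 6. Since 49.063 > 12.592, we reject H₀.

49.063; reject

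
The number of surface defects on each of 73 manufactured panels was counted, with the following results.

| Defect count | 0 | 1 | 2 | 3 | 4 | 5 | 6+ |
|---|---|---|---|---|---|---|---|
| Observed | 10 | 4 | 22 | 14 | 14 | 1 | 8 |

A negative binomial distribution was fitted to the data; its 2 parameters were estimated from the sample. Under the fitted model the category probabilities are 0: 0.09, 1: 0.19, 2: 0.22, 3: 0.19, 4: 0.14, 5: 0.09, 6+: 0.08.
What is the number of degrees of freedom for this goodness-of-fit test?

There are k = 7 categories and 2 parameters estimated from the data, so df = 7 − 1 − 2 = 4.

4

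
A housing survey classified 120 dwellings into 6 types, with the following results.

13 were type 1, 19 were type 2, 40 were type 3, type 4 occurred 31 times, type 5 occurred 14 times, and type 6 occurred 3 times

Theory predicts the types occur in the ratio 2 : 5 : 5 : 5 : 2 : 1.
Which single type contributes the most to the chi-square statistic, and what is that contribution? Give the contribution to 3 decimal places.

Ratio total = 20. Expected counts: 120×2/20 = 12, 120×5/20 = 30, 120×5/20 = 30, 120×5/20 = 30, 120×2/20 = 12, 120×1/20 = 6.
cat         O        E   (O−E)²/E
type 1     13       12     0.0833
type 2     19       30     4.0333
type 3     40       30     3.3333
type 4     31       30     0.0333
type 5     14       12     0.3333
type 6      3        6     1.5000
The largest term is for type 2: 4.033.

type 2, 4.033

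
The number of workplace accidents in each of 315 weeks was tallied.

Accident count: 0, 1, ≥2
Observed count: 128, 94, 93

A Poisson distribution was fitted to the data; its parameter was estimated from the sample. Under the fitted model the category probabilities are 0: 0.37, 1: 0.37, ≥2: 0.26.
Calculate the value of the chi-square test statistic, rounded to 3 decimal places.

Expected counts E_i = n·p_i: 315×0.37 = 116.55, 315×0.37 = 116.55, 315×0.26 = 81.9.
0: (128 − 116.55)²/116.55 = 131.1025/116.55 = 1.1249
1: (94 − 116.55)²/116.55 = 508.5025/116.55 = 4.3630
≥2: (93 − 81.9)²/81.9 = 123.21/81.9 = 1.5044
Sum = 6.992

6.992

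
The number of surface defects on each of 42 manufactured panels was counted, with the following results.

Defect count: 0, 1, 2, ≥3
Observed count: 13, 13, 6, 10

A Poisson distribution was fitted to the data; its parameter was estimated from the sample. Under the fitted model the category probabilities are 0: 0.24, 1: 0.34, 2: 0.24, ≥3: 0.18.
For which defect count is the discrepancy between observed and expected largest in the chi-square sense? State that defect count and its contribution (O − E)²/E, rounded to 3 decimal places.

Expected counts E_i = n·p_i: 42×0.24 = 10.08, 42×0.34 = 14.28, 42×0.24 = 10.08, 42×0.18 = 7.56.
χ² = (13−10.08)²/10.08 + (13−14.28)²/14.28 + (6−10.08)²/10.08 + (10−7.56)²/7.56
   = 0.8459 + 0.1147 + 1.6514 + 0.7875
The largest term is for 2: 1.651.

2, 1.651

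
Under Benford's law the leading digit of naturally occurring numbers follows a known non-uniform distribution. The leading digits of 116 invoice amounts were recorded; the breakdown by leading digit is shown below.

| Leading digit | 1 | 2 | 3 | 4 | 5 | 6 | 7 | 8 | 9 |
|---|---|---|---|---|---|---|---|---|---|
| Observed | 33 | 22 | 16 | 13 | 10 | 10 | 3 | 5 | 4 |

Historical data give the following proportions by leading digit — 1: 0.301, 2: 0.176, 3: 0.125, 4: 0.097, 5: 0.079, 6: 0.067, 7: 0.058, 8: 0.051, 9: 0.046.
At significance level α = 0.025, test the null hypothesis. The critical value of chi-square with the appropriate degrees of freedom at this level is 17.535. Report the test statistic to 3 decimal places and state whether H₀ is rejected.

Expected counts E_i = n·p_i: 116×0.301 = 34.916, 116×0.176 = 20.416, 116×0.125 = 14.5, 116×0.097 = 11.252, 116×0.079 = 9.164, 116×0.067 = 7.772, 116×0.058 = 6.728, 116×0.051 = 5.916, 116×0.046 = 5.336.
1: (33 − 34.916)²/34.916 = 3.671056/34.916 = 0.1051
2: (22 − 20.416)²/20.416 = 2.509056/20.416 = 0.1229
3: (16 − 14.5)²/14.5 = 2.25/14.5 = 0.1552
4: (13 − 11.252)²/11.252 = 3.055504/11.252 = 0.2716
5: (10 − 9.164)²/9.164 = 0.698896/9.164 = 0.0763
6: (10 − 7.772)²/7.772 = 4.963984/7.772 = 0.6387
7: (3 − 6.728)²/6.728 = 13.897984/6.728 = 2.0657
8: (5 − 5.916)²/5.916 = 0.839056/5.916 = 0.1418
9: (4 − 5.336)²/5.336 = 1.784896/5.336 = 0.3345
Sum = 3.912
df = 8. Since 3.912 < 17.535, we do not reject H₀.

3.912; do not reject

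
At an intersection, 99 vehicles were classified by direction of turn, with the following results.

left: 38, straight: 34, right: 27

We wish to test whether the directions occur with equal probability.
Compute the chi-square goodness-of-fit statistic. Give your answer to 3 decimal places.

Under H₀ each category has probability 1/3, so each expected count is 99/3 = 33.
cat           O        E   (O−E)²/E
left         38       33     0.7576
straight     34       33     0.0303
right        27       33     1.0909
Sum = 1.879

1.879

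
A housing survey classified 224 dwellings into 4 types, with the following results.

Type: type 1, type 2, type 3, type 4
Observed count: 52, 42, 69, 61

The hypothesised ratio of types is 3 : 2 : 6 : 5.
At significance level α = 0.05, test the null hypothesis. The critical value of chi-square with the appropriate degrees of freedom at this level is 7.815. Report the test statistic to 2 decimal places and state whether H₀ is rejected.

13.22; reject

Ratio total = 16. Expected counts: 224×3/16 = 42, 224×2/16 = 28, 224×6/16 = 84, 224×5/16 = 70.
type 1: (52 − 42)²/42 = 100/42 = 2.381
type 2: (42 − 28)²/28 = 196/28 = 7.000
type 3: (69 − 84)²/84 = 225/84 = 2.679
type 4: (61 − 70)²/70 = 81/70 = 1.157
Sum = 13.22
df = 3. Since 13.22 > 7.815, we reject H₀.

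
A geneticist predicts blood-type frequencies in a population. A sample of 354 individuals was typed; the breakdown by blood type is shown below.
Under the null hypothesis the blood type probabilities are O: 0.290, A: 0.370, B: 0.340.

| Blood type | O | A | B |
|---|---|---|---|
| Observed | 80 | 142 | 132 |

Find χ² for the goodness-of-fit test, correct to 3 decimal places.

7.055

Expected counts E_i = n·p_i: 354×0.290 = 102.66, 354×0.370 = 130.98, 354×0.340 = 120.36.
χ² = (80−102.66)²/102.66 + (142−130.98)²/130.98 + (132−120.36)²/120.36
   = 5.0017 + 0.9272 + 1.1257
Sum = 7.055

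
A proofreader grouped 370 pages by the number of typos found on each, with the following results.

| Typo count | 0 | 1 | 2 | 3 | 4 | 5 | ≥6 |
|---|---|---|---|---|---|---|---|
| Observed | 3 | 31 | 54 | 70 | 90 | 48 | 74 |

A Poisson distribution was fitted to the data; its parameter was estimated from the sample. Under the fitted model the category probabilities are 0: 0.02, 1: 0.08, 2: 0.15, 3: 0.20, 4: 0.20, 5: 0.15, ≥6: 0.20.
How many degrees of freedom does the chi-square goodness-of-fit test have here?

There are k = 7 categories and 1 parameter estimated from the data, so df = 7 − 1 − 1 = 5.

5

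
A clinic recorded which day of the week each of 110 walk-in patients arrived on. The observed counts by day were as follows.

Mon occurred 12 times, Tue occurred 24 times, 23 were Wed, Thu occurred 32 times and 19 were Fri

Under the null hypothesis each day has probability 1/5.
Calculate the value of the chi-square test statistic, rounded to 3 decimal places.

Expected count for each of the 5 categories: 110/5 = 22.
χ² = (12−22)²/22 + (24−22)²/22 + (23−22)²/22 + (32−22)²/22 + (19−22)²/22
   = 4.5455 + 0.1818 + 0.0455 + 4.5455 + 0.4091
Sum = 9.727

9.727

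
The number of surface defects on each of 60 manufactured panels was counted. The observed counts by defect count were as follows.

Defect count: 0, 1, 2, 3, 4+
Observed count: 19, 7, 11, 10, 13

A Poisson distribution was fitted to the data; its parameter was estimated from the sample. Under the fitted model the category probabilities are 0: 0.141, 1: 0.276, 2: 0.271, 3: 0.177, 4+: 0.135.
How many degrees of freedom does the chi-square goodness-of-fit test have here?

3

There are k = 5 categories and 1 parameter estimated from the data, so df = 5 − 1 − 1 = 3.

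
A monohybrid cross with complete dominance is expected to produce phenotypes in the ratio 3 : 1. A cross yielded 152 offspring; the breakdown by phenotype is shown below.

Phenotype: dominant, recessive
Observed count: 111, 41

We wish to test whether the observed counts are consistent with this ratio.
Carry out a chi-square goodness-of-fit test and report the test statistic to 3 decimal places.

0.316

Ratio total = 4. Expected counts: 152×3/4 = 114, 152×1/4 = 38.
dominant: (111 − 114)²/114 = 9/114 = 0.0789
recessive: (41 − 38)²/38 = 9/38 = 0.2368
Sum = 0.316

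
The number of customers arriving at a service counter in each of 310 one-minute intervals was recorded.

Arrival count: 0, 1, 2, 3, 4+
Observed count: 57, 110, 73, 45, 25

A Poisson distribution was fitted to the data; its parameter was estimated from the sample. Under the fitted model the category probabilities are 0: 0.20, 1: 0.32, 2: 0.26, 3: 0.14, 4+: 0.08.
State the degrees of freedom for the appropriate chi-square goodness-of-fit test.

3

There are k = 5 categories and 1 parameter estimated from the data, so df = 5 − 1 − 1 = 3.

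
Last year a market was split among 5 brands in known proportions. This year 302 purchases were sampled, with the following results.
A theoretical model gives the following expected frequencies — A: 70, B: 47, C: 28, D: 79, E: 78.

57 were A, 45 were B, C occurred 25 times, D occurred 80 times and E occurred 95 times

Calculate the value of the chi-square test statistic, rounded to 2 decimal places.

6.54

cat         O        E   (O−E)²/E
A          57       70      2.414
B          45       47      0.085
C          25       28      0.321
D          80       79      0.013
E          95       78      3.705
Sum = 6.54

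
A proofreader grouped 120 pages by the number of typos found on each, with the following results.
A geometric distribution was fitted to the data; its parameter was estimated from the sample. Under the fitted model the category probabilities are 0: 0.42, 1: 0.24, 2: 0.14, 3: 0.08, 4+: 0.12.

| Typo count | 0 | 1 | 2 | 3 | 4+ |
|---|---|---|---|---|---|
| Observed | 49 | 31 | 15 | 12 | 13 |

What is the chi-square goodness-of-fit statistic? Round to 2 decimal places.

Expected counts E_i = n·p_i: 120×0.42 = 50.4, 120×0.24 = 28.8, 120×0.14 = 16.8, 120×0.08 = 9.6, 120×0.12 = 14.4.
cat         O        E   (O−E)²/E
0          49     50.4      0.039
1          31     28.8      0.168
2          15     16.8      0.193
3          12      9.6      0.600
4+         13     14.4      0.136
Sum = 1.14

1.14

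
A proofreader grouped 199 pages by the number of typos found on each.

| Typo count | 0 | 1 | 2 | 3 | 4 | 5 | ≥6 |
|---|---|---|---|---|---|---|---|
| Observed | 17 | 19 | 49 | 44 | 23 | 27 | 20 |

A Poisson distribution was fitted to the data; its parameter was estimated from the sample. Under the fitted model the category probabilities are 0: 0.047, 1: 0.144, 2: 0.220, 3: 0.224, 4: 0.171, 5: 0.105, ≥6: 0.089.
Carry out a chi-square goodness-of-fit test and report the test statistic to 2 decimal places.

15.79

Expected counts E_i = n·p_i: 199×0.047 = 9.353, 199×0.144 = 28.656, 199×0.220 = 43.78, 199×0.224 = 44.576, 199×0.171 = 34.029, 199×0.105 = 20.895, 199×0.089 = 17.711.
χ² = (17−9.353)²/9.353 + (19−28.656)²/28.656 + (49−43.78)²/43.78 + (44−44.576)²/44.576 + (23−34.029)²/34.029 + (27−20.895)²/20.895 + (20−17.711)²/17.711
   = 6.252 + 3.254 + 0.622 + 0.007 + 3.575 + 1.784 + 0.296
Sum = 15.79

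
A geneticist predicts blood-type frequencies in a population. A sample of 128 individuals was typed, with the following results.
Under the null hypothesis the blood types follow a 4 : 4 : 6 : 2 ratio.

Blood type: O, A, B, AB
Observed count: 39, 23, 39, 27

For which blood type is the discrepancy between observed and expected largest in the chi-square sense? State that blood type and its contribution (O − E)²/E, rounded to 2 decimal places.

AB, 7.56

Ratio total = 16. Expected counts: 128×4/16 = 32, 128×4/16 = 32, 128×6/16 = 48, 128×2/16 = 16.
χ² = (39−32)²/32 + (23−32)²/32 + (39−48)²/48 + (27−16)²/16
   = 1.531 + 2.531 + 1.688 + 7.563
The largest term is for AB: 7.56.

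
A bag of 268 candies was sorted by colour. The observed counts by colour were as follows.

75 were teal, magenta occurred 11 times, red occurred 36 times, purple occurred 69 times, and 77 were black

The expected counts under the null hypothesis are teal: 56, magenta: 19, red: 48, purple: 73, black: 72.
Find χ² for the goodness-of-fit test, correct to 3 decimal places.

13.381

cat          O        E   (O−E)²/E
teal        75       56     6.4464
magenta     11       19     3.3684
red         36       48     3.0000
purple      69       73     0.2192
black       77       72     0.3472
Sum = 13.381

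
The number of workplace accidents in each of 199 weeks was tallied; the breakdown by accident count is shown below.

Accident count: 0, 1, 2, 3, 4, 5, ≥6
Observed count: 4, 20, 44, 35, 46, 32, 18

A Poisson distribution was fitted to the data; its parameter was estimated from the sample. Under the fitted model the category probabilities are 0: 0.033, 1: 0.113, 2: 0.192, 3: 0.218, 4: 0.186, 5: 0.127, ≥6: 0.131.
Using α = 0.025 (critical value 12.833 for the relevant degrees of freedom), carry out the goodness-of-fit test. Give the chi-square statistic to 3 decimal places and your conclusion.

10.246; do not reject

Expected counts E_i = n·p_i: 199×0.033 = 6.567, 199×0.113 = 22.487, 199×0.192 = 38.208, 199×0.218 = 43.382, 199×0.186 = 37.014, 199×0.127 = 25.273, 199×0.131 = 26.069.
0: (4 − 6.567)²/6.567 = 6.589489/6.567 = 1.0034
1: (20 − 22.487)²/22.487 = 6.185169/22.487 = 0.2751
2: (44 − 38.208)²/38.208 = 33.547264/38.208 = 0.8780
3: (35 − 43.382)²/43.382 = 70.257924/43.382 = 1.6195
4: (46 − 37.014)²/37.014 = 80.748196/37.014 = 2.1816
5: (32 − 25.273)²/25.273 = 45.252529/25.273 = 1.7905
≥6: (18 − 26.069)²/26.069 = 65.108761/26.069 = 2.4976
Sum = 10.246
df = 5. Since 10.246 < 12.833, we do not reject H₀.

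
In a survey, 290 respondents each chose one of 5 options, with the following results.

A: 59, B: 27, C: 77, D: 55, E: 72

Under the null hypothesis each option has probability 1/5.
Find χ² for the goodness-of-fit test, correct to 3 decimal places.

26.345

Expected count for each of the 5 categories: 290/5 = 58.
cat         O        E   (O−E)²/E
A          59       58     0.0172
B          27       58    16.5690
C          77       58     6.2241
D          55       58     0.1552
E          72       58     3.3793
Sum = 26.345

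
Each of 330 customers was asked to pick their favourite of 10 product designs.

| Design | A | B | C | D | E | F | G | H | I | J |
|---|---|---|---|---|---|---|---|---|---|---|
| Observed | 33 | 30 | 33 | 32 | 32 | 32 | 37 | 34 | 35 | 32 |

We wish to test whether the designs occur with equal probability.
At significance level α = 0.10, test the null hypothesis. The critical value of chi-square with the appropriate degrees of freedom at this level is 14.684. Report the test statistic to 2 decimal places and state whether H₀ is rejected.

1.03; do not reject

Under H₀ each category has probability 1/10, so each expected count is 330/10 = 33.
χ² = (33−33)²/33 + (30−33)²/33 + (33−33)²/33 + (32−33)²/33 + (32−33)²/33 + (32−33)²/33 + (37−33)²/33 + (34−33)²/33 + (35−33)²/33 + (32−33)²/33
   = 0.000 + 0.273 + 0.000 + 0.030 + 0.030 + 0.030 + 0.485 + 0.030 + 0.121 + 0.030
Sum = 1.03
df = 9. Since 1.03 < 14.684, we do not reject H₀.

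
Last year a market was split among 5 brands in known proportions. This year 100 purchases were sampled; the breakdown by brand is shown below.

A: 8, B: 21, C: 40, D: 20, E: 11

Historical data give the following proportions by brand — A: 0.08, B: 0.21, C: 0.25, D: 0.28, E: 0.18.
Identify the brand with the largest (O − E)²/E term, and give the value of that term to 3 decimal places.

C, 9.000

Expected counts E_i = n·p_i: 100×0.08 = 8, 100×0.21 = 21, 100×0.25 = 25, 100×0.28 = 28, 100×0.18 = 18.
A: (8 − 8)²/8 = 0/8 = 0.0000
B: (21 − 21)²/21 = 0/21 = 0.0000
C: (40 − 25)²/25 = 225/25 = 9.0000
D: (20 − 28)²/28 = 64/28 = 2.2857
E: (11 − 18)²/18 = 49/18 = 2.7222
The largest term is for C: 9.000.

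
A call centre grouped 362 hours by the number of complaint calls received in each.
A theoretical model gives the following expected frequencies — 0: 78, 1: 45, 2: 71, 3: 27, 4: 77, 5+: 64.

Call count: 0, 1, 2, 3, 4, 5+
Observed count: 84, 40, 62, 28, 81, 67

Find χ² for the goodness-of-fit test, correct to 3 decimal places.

2.543

0: (84 − 78)²/78 = 36/78 = 0.4615
1: (40 − 45)²/45 = 25/45 = 0.5556
2: (62 − 71)²/71 = 81/71 = 1.1408
3: (28 − 27)²/27 = 1/27 = 0.0370
4: (81 − 77)²/77 = 16/77 = 0.2078
5+: (67 − 64)²/64 = 9/64 = 0.1406
Sum = 2.543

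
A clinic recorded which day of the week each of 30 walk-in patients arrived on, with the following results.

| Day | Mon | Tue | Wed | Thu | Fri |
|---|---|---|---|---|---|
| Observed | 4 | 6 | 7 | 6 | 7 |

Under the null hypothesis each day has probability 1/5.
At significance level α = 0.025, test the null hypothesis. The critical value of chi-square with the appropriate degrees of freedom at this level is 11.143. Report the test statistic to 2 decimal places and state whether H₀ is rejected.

Under H₀ each category has probability 1/5, so each expected count is 30/5 = 6.
cat         O        E   (O−E)²/E
Mon         4        6      0.667
Tue         6        6      0.000
Wed         7        6      0.167
Thu         6        6      0.000
Fri         7        6      0.167
Sum = 1.00
df = 4. Since 1.00 < 11.143, we do not reject H₀.

1.00; do not reject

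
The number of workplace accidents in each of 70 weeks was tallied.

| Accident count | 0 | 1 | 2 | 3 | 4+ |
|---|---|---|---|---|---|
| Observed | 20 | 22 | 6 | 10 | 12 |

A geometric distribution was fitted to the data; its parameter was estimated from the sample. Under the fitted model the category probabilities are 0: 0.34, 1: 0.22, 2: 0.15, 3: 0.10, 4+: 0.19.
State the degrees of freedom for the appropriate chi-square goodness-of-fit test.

3

There are k = 5 categories and 1 parameter estimated from the data, so df = 5 − 1 − 1 = 3.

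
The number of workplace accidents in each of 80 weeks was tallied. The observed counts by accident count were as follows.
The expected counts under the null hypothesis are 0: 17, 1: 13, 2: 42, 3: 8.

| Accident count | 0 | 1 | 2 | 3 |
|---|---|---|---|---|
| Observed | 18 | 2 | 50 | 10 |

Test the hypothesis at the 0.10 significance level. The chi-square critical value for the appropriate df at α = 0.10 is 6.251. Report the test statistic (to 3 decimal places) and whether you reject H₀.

11.390; reject

χ² = (18−17)²/17 + (2−13)²/13 + (50−42)²/42 + (10−8)²/8
   = 0.0588 + 9.3077 + 1.5238 + 0.5000
Sum = 11.390
df = 3. Since 11.390 > 6.251, we reject H₀.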